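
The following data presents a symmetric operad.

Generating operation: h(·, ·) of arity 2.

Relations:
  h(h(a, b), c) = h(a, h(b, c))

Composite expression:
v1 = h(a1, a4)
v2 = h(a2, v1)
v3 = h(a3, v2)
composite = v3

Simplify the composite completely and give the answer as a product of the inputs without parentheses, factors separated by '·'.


Associativity of h dissolves the nesting; only the a-input order survives.
h(a1, a4) flattens to a1 · a4
h(a2, h(a1, a4)) flattens to a2 · a1 · a4
h(a3, h(a2, h(a1, a4))) flattens to a3 · a2 · a1 · a4

a3 · a2 · a1 · a4


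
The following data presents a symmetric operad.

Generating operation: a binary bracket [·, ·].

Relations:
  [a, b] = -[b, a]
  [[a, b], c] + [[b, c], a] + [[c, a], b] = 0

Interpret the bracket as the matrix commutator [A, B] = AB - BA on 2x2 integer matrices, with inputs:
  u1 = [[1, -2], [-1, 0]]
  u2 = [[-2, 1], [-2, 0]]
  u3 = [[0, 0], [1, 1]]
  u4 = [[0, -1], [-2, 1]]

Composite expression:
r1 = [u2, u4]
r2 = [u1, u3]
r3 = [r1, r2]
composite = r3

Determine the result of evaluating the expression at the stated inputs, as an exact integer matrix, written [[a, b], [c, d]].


[[-4, 28], [8, 4]]

[u2, u4] = [[-4, 3], [-2, 4]]
[u1, u3] = [[-2, -2], [0, 2]]
[[u2, u4], [u1, u3]] = [[-4, 28], [8, 4]]


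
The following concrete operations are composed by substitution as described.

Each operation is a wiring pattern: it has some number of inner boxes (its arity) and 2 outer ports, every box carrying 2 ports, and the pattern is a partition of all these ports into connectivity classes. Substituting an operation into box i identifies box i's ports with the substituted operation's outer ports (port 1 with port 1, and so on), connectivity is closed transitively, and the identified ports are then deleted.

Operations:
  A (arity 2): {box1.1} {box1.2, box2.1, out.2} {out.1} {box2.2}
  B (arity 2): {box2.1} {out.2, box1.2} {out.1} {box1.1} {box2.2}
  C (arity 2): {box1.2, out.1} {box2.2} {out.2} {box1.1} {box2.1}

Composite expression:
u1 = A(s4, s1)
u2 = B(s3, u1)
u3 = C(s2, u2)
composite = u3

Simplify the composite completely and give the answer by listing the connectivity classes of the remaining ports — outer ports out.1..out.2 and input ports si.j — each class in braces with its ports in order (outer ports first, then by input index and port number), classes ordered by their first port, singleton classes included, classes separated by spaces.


After gluing at C, chains via deleted ports link the s-ports.
stage A: inputs (s4, s1), connectivity {out.1} {out.2, s1.1, s4.2} {s1.2} {s4.1}, out.j its boundary
stage B: inputs (s3, s4, s1), connectivity {out.1} {out.2, s3.2} {s1.1, s4.2} {s1.2} {s3.1} {s4.1}, out.j its boundary
stage C: inputs (s2, s3, s4, s1), connectivity {out.1, s2.2} {out.2} {s1.1, s4.2} {s1.2} {s2.1} {s3.1} {s3.2} {s4.1}, out.j its boundary

{out.1, s2.2} {out.2} {s1.1, s4.2} {s1.2} {s2.1} {s3.1} {s3.2} {s4.1}


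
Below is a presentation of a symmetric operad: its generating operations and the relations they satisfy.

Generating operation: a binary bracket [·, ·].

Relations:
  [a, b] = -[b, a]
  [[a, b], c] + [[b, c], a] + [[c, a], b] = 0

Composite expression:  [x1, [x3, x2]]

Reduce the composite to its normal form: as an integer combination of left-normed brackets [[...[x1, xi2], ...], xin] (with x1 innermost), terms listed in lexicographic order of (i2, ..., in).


-[[x1, x2], x3] + [[x1, x3], x2]


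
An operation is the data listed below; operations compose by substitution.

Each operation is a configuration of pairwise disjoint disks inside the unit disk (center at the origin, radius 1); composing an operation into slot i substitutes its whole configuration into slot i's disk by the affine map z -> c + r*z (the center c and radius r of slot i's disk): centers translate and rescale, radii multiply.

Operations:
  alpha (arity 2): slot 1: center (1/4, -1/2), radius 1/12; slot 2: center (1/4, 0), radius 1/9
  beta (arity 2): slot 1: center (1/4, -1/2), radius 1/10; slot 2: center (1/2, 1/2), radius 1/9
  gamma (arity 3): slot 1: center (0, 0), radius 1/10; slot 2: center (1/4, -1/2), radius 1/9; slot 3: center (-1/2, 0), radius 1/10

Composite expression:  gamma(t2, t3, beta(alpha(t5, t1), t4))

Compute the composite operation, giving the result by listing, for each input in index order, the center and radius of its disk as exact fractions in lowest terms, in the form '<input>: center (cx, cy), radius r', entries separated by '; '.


t1: center (-189/400, -1/20), radius 1/900; t2: center (0, 0), radius 1/10; t3: center (1/4, -1/2), radius 1/9; t4: center (-9/20, 1/20), radius 1/90; t5: center (-189/400, -11/200), radius 1/1200

Nesting under gamma composes maps z -> c + r*z down each t-path.
input t2: composing its 1 substitution step yields center (0, 0), radius 1/10
input t3: composing its 1 substitution step yields center (1/4, -1/2), radius 1/9
input t5: composing its 3 substitution steps yields center (-189/400, -11/200), radius 1/1200
input t1: composing its 3 substitution steps yields center (-189/400, -1/20), radius 1/900
input t4: composing its 2 substitution steps yields center (-9/20, 1/20), radius 1/90


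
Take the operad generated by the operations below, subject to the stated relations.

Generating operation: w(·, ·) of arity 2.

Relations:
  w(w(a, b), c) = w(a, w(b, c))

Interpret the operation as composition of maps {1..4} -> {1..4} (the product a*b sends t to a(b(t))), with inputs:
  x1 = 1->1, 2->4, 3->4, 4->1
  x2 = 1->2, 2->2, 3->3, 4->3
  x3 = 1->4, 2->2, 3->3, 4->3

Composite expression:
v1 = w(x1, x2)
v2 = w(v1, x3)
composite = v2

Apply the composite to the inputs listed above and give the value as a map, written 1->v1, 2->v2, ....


1->4, 2->4, 3->4, 4->4

w(x1, x2) = 1->4, 2->4, 3->4, 4->4
w(w(x1, x2), x3) = 1->4, 2->4, 3->4, 4->4


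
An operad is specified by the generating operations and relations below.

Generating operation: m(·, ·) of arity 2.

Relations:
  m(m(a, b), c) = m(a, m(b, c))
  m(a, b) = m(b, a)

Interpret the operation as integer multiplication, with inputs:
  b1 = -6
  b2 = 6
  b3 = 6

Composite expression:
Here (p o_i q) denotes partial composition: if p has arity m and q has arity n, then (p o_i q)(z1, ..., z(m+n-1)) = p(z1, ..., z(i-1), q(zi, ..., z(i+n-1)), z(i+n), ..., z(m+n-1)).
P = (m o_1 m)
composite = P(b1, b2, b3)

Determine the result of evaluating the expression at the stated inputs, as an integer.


-216

m(b1, b2) = -36
m(m(b1, b2), b3) = -216


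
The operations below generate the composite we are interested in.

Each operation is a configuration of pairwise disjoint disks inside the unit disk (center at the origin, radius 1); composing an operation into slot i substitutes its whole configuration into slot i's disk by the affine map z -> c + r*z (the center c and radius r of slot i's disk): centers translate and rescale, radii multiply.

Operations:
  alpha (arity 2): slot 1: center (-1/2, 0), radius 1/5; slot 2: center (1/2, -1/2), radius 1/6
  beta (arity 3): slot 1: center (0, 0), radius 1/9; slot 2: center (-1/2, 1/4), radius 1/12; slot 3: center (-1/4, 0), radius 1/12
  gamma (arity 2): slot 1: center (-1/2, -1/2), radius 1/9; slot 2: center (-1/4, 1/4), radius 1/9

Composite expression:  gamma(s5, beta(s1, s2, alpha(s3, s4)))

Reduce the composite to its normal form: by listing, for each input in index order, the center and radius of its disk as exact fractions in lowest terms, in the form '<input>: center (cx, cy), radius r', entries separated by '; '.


s1: center (-1/4, 1/4), radius 1/81; s2: center (-11/36, 5/18), radius 1/108; s3: center (-61/216, 1/4), radius 1/540; s4: center (-59/216, 53/216), radius 1/648; s5: center (-1/2, -1/2), radius 1/9

Follow each s-input down from gamma: c' goes to c + r*c', radius to r*r'.
s5: after 1 affine step, its disk has center (-1/2, -1/2), radius 1/9
s1: after 2 affine steps, its disk has center (-1/4, 1/4), radius 1/81
s2: after 2 affine steps, its disk has center (-11/36, 5/18), radius 1/108
s3: after 3 affine steps, its disk has center (-61/216, 1/4), radius 1/540
s4: after 3 affine steps, its disk has center (-59/216, 53/216), radius 1/648


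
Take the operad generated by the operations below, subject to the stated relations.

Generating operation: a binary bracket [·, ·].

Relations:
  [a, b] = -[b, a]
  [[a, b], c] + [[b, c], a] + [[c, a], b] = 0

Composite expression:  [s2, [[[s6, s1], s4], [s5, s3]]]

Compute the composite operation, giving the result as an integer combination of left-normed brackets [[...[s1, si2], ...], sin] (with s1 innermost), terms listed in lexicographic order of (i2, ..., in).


-[[[[[s1, s6], s4], s3], s5], s2] + [[[[[s1, s6], s4], s5], s3], s2]

In the tensor algebra, words opening s1 carry the s1-anchored form.
Composite bracket: [s2, [[[s6, s1], s4], [s5, s3]]]
Full expansion: 32 signed words from ab - ba (2^5 = 32).
Keep just the words that open with s1:
  s1s6s4s3s5s2 (sign -1) contributes -[[[[[s1, s6], s4], s3], s5], s2]
  s1s6s4s5s3s2 (sign +1) contributes +[[[[[s1, s6], s4], s5], s3], s2]


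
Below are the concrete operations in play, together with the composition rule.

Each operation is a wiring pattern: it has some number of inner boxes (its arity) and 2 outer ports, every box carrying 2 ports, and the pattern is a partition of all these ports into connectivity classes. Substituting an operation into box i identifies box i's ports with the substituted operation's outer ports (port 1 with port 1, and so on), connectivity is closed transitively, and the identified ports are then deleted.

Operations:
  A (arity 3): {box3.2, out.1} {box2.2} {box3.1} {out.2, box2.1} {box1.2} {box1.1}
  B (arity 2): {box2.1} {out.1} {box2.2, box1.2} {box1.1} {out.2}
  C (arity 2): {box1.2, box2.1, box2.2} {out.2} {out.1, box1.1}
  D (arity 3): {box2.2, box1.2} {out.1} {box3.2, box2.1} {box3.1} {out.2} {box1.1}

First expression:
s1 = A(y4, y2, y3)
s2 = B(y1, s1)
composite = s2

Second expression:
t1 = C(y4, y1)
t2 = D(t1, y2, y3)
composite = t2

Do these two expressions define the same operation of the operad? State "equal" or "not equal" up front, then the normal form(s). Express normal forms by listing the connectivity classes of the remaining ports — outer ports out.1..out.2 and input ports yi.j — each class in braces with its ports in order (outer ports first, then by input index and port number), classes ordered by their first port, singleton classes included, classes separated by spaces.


not equal: they reduce to {out.1} {out.2} {y1.1} {y1.2, y2.1} {y2.2} {y3.1} {y3.2} {y4.1} {y4.2} and {out.1} {out.2} {y1.1, y1.2, y4.2} {y2.1, y3.2} {y2.2} {y3.1} {y4.1}

The first expression reduces to {out.1} {out.2} {y1.1} {y1.2, y2.1} {y2.2} {y3.1} {y3.2} {y4.1} {y4.2}
The second expression reduces to {out.1} {out.2} {y1.1, y1.2, y4.2} {y2.1, y3.2} {y2.2} {y3.1} {y4.1}
The normal forms differ: not equal.


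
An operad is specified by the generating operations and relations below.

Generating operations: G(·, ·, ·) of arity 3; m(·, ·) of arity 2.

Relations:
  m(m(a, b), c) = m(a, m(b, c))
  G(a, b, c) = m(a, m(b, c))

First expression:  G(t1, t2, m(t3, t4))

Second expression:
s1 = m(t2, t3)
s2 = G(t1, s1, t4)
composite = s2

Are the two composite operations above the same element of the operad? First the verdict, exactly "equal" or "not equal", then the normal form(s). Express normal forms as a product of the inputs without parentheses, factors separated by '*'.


equal: each reduces to t1 * t2 * t3 * t4

The first expression reduces to t1 * t2 * t3 * t4
The second expression reduces to t1 * t2 * t3 * t4
The normal forms match — equal.


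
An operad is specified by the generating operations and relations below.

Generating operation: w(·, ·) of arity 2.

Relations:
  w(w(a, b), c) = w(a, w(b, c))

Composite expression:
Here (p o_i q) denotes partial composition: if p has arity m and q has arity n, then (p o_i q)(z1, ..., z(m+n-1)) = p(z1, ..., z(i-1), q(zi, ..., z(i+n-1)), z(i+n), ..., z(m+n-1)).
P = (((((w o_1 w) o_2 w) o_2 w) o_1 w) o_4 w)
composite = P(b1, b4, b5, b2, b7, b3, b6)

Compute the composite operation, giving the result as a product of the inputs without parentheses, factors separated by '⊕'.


Key point: w is associative — brackets drop, the b-order remains.
w(b1, b4) linearizes to b1 ⊕ b4
w(b2, b7) linearizes to b2 ⊕ b7
w(b5, w(b2, b7)) linearizes to b5 ⊕ b2 ⊕ b7
w(w(b5, w(b2, b7)), b3) linearizes to b5 ⊕ b2 ⊕ b7 ⊕ b3
w(w(b1, b4), w(w(b5, w(b2, b7)), b3)) linearizes to b1 ⊕ b4 ⊕ b5 ⊕ b2 ⊕ b7 ⊕ b3
w(w(w(b1, b4), w(w(b5, w(b2, b7)), b3)), b6) linearizes to b1 ⊕ b4 ⊕ b5 ⊕ b2 ⊕ b7 ⊕ b3 ⊕ b6

b1 ⊕ b4 ⊕ b5 ⊕ b2 ⊕ b7 ⊕ b3 ⊕ b6


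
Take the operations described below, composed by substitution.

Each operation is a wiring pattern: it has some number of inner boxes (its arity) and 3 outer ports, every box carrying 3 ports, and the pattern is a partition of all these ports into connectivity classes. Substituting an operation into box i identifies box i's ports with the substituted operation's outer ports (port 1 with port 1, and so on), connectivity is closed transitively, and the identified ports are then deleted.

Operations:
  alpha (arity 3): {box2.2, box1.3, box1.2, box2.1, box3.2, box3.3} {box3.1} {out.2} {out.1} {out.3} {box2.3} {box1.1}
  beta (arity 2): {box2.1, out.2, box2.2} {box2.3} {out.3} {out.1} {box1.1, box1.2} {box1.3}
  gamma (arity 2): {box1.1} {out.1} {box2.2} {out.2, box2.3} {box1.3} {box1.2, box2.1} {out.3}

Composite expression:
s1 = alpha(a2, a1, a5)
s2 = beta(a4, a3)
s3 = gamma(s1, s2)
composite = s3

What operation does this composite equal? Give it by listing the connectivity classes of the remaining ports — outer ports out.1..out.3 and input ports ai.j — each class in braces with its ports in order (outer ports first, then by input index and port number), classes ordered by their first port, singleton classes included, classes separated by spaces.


{out.1} {out.2} {out.3} {a1.1, a1.2, a2.2, a2.3, a5.2, a5.3} {a1.3} {a2.1} {a3.1, a3.2} {a3.3} {a4.1, a4.2} {a4.3} {a5.1}


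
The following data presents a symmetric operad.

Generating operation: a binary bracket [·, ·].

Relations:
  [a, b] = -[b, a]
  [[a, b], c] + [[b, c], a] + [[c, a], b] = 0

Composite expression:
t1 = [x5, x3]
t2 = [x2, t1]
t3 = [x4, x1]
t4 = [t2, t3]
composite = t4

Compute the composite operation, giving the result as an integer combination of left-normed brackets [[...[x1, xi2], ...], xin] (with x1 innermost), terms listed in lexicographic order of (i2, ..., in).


-[[[[x1, x4], x2], x3], x5] + [[[[x1, x4], x2], x5], x3] + [[[[x1, x4], x3], x5], x2] - [[[[x1, x4], x5], x3], x2]

Left-normed coefficients sit on the x1-initial expansion words.
Composite bracket: [[x2, [x5, x3]], [x4, x1]]
Under [a, b] = ab - ba we get 16 signed associative words (2^4 = 16).
Only words starting with x1 matter:
  sign of x1x4x2x3x5 is -1, so it contributes -[[[[x1, x4], x2], x3], x5]
  sign of x1x4x2x5x3 is +1, so it contributes +[[[[x1, x4], x2], x5], x3]
  sign of x1x4x3x5x2 is +1, so it contributes +[[[[x1, x4], x3], x5], x2]
  sign of x1x4x5x3x2 is -1, so it contributes -[[[[x1, x4], x5], x3], x2]


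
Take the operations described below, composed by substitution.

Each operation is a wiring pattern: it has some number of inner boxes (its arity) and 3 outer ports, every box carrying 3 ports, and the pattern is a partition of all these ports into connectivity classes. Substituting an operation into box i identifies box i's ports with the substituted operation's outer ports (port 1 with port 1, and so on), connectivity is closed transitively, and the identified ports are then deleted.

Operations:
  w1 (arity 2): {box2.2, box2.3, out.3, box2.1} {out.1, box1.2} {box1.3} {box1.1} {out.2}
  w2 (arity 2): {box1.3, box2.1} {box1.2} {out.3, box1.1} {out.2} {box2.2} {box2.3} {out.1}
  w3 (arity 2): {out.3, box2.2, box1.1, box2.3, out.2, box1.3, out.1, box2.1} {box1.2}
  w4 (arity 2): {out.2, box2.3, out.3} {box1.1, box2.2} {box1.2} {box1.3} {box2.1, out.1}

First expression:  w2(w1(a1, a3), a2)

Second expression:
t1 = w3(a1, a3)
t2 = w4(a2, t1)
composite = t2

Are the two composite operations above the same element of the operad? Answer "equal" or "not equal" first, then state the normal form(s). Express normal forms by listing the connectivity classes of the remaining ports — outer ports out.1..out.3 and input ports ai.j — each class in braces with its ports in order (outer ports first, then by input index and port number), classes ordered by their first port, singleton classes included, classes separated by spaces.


not equal; first: {out.1} {out.2} {out.3, a1.2} {a1.1} {a1.3} {a2.1, a3.1, a3.2, a3.3} {a2.2} {a2.3}; second: {out.1, out.2, out.3, a1.1, a1.3, a2.1, a3.1, a3.2, a3.3} {a1.2} {a2.2} {a2.3}

Normal form of the first expression: {out.1} {out.2} {out.3, a1.2} {a1.1} {a1.3} {a2.1, a3.1, a3.2, a3.3} {a2.2} {a2.3}
Normal form of the second expression: {out.1, out.2, out.3, a1.1, a1.3, a2.1, a3.1, a3.2, a3.3} {a1.2} {a2.2} {a2.3}
Different reductions; not equal.


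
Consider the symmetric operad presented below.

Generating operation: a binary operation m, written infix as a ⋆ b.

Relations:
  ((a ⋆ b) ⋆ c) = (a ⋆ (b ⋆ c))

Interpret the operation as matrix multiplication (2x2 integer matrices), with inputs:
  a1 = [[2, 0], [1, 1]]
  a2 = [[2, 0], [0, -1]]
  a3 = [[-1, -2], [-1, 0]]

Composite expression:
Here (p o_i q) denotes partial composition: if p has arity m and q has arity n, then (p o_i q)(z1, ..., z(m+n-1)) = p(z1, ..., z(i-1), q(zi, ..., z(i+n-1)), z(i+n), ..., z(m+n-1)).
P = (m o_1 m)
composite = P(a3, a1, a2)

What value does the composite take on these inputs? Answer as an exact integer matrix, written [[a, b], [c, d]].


(a3 ⋆ a1) = [[-4, -2], [-2, 0]]
((a3 ⋆ a1) ⋆ a2) = [[-8, 2], [-4, 0]]

[[-8, 2], [-4, 0]]


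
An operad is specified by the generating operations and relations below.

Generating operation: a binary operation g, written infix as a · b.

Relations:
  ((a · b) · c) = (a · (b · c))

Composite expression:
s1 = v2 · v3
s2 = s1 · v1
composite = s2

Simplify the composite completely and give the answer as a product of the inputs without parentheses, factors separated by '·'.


Associativity of g dissolves the nesting; only the v-input order survives.
(v2 · v3) linearizes to v2 · v3
((v2 · v3) · v1) linearizes to v2 · v3 · v1

v2 · v3 · v1


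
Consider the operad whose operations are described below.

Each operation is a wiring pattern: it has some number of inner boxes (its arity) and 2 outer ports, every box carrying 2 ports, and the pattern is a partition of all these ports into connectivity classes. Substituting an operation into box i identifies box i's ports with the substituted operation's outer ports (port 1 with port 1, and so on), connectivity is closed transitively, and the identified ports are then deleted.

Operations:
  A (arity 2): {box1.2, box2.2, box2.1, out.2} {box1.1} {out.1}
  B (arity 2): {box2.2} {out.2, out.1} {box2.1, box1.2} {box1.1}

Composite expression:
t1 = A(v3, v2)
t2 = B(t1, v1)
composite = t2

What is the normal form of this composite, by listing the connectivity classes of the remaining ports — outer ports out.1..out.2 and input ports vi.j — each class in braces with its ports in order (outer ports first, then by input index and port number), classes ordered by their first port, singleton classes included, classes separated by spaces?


{out.1, out.2} {v1.1, v2.1, v2.2, v3.2} {v1.2} {v3.1}

Reachability decides: close wires over B-identified ports.
after A, the pattern on (v3, v2) reads {out.1} {out.2, v2.1, v2.2, v3.2} {v3.1} (out.j = its outer ports)
after B, the pattern on (v3, v2, v1) reads {out.1, out.2} {v1.1, v2.1, v2.2, v3.2} {v1.2} {v3.1} (out.j = its outer ports)


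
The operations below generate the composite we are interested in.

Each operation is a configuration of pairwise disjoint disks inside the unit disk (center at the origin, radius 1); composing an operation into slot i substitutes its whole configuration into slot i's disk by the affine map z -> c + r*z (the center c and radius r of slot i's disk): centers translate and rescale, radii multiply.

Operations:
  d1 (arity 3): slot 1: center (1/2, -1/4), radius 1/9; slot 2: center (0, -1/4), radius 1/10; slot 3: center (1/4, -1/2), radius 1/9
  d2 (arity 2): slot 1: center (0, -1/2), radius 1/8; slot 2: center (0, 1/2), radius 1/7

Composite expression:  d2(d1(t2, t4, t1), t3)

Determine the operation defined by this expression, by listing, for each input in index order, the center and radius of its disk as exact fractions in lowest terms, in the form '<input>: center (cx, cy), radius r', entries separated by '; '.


Below d2, radii multiply path by path; the t-disk centers shift.
tracing t2 down its 2-map path: center (1/16, -17/32), radius 1/72
tracing t4 down its 2-map path: center (0, -17/32), radius 1/80
tracing t1 down its 2-map path: center (1/32, -9/16), radius 1/72
tracing t3 down its 1-map path: center (0, 1/2), radius 1/7

t1: center (1/32, -9/16), radius 1/72; t2: center (1/16, -17/32), radius 1/72; t3: center (0, 1/2), radius 1/7; t4: center (0, -17/32), radius 1/80


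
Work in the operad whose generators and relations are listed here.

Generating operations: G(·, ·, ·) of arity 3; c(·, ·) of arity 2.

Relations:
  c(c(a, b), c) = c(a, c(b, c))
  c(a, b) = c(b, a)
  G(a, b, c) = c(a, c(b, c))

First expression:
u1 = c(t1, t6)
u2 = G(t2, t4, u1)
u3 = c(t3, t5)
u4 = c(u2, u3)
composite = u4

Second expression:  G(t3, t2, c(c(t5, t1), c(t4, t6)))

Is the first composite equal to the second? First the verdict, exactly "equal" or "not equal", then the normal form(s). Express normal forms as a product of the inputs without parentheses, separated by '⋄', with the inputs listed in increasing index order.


The first expression, normalized: t1 ⋄ t2 ⋄ t3 ⋄ t4 ⋄ t5 ⋄ t6
The second expression, normalized: t1 ⋄ t2 ⋄ t3 ⋄ t4 ⋄ t5 ⋄ t6
The normal forms match — equal.

equal — both sides give t1 ⋄ t2 ⋄ t3 ⋄ t4 ⋄ t5 ⋄ t6


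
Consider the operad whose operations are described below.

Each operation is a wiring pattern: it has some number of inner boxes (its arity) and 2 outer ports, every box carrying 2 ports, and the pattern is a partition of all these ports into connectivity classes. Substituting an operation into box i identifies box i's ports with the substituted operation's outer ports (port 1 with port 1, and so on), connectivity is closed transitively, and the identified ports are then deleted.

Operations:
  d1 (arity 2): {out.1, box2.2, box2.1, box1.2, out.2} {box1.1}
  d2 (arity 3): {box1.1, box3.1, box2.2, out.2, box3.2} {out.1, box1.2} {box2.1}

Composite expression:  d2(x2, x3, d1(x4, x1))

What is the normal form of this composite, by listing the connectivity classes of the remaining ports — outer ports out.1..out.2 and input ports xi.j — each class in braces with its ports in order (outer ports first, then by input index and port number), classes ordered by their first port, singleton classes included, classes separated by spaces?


Connectivity passes through glued d2-boundaries; trace each wire chain.
the subtree at d1 composes to {out.1, out.2, x1.1, x1.2, x4.2} {x4.1} on (x4, x1); out.j = own outer ports
the subtree at d2 composes to {out.1, x2.2} {out.2, x1.1, x1.2, x2.1, x3.2, x4.2} {x3.1} {x4.1} on (x2, x3, x4, x1); out.j = own outer ports

{out.1, x2.2} {out.2, x1.1, x1.2, x2.1, x3.2, x4.2} {x3.1} {x4.1}


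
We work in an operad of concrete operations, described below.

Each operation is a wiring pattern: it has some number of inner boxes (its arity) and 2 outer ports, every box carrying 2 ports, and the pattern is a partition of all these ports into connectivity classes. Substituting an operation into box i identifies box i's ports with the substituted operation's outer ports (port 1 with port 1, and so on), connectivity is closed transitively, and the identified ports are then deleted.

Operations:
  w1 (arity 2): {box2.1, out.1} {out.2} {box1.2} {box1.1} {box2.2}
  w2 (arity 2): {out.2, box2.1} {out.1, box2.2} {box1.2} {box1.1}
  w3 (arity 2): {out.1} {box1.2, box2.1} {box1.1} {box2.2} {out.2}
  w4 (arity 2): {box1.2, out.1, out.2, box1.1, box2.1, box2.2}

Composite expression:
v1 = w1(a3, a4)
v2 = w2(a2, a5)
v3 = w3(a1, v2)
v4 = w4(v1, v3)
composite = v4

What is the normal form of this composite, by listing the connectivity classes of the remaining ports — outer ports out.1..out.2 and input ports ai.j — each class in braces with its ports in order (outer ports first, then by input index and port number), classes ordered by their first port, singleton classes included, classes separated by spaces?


Substituting into w4 glues patterns; closure does the rest.
through w1, on inputs (a3, a4): {out.1, a4.1} {out.2} {a3.1} {a3.2} {a4.2} (out.j = stage outer ports)
through w2, on inputs (a2, a5): {out.1, a5.2} {out.2, a5.1} {a2.1} {a2.2} (out.j = stage outer ports)
through w3, on inputs (a1, a2, a5): {out.1} {out.2} {a1.1} {a1.2, a5.2} {a2.1} {a2.2} {a5.1} (out.j = stage outer ports)
through w4, on inputs (a3, a4, a1, a2, a5): {out.1, out.2, a4.1} {a1.1} {a1.2, a5.2} {a2.1} {a2.2} {a3.1} {a3.2} {a4.2} {a5.1} (out.j = stage outer ports)

{out.1, out.2, a4.1} {a1.1} {a1.2, a5.2} {a2.1} {a2.2} {a3.1} {a3.2} {a4.2} {a5.1}


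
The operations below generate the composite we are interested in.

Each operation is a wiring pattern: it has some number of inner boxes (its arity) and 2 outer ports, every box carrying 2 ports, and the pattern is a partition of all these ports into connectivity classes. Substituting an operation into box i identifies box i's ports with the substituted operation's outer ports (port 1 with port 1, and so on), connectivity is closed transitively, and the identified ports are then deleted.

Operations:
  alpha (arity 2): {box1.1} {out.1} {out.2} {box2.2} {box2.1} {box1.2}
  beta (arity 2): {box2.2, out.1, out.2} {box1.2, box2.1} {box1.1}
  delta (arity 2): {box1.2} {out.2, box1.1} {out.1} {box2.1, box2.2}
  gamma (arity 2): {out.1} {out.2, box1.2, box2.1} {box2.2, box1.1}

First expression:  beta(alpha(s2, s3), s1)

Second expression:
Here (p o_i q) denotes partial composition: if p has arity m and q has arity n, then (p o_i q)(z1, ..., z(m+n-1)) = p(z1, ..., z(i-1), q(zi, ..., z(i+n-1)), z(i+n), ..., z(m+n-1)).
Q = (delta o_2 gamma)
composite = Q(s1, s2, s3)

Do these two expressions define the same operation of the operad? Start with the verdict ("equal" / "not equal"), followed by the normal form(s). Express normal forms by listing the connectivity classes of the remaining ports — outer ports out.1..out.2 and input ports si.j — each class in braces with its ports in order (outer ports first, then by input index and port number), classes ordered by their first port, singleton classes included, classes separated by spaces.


not equal — first {out.1, out.2, s1.2} {s1.1} {s2.1} {s2.2} {s3.1} {s3.2}, second {out.1} {out.2, s1.1} {s1.2} {s2.1, s3.2} {s2.2, s3.1}

In normal form, the first expression is {out.1, out.2, s1.2} {s1.1} {s2.1} {s2.2} {s3.1} {s3.2}
In normal form, the second expression is {out.1} {out.2, s1.1} {s1.2} {s2.1, s3.2} {s2.2, s3.1}
Different reductions; not equal.


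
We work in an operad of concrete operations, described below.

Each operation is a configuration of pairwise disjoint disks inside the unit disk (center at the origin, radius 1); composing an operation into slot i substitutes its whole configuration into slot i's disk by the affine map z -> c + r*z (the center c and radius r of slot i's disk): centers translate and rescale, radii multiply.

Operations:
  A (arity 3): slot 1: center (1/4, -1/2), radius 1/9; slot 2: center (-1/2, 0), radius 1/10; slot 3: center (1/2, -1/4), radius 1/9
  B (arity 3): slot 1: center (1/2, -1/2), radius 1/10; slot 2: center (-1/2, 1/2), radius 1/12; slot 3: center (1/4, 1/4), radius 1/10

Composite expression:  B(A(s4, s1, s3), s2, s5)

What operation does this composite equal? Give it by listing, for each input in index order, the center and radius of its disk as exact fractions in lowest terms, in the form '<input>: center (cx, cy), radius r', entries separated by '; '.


s1: center (9/20, -1/2), radius 1/100; s2: center (-1/2, 1/2), radius 1/12; s3: center (11/20, -21/40), radius 1/90; s4: center (21/40, -11/20), radius 1/90; s5: center (1/4, 1/4), radius 1/10

Below B, radii multiply path by path; the s-disk centers shift.
input s4: applying the 2 nested substitutions gives center (21/40, -11/20), radius 1/90
input s1: applying the 2 nested substitutions gives center (9/20, -1/2), radius 1/100
input s3: applying the 2 nested substitutions gives center (11/20, -21/40), radius 1/90
input s2: applying the 1 nested substitution gives center (-1/2, 1/2), radius 1/12
input s5: applying the 1 nested substitution gives center (1/4, 1/4), radius 1/10


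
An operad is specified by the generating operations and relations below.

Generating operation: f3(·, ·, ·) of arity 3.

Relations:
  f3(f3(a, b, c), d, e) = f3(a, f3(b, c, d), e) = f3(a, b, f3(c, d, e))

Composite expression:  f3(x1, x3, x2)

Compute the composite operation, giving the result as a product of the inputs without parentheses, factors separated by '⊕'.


x1 ⊕ x3 ⊕ x2

Every regrouping of f3 is equal, so read the x-inputs in written order.
f3(x1, x3, x2) spells out as x1 ⊕ x3 ⊕ x2


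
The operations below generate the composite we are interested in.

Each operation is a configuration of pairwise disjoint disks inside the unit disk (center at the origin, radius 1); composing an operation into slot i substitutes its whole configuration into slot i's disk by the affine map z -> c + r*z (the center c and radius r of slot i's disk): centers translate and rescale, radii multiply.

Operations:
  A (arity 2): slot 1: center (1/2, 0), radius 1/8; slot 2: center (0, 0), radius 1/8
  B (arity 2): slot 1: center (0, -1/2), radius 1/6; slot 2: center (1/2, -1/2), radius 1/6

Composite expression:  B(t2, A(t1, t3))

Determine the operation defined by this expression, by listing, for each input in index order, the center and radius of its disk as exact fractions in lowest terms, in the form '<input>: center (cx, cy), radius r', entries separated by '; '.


t1: center (7/12, -1/2), radius 1/48; t2: center (0, -1/2), radius 1/6; t3: center (1/2, -1/2), radius 1/48

Affine substitution under B: radii multiply and t-centers shift.
tracing t2 down its 1-map path: center (0, -1/2), radius 1/6
tracing t1 down its 2-map path: center (7/12, -1/2), radius 1/48
tracing t3 down its 2-map path: center (1/2, -1/2), radius 1/48


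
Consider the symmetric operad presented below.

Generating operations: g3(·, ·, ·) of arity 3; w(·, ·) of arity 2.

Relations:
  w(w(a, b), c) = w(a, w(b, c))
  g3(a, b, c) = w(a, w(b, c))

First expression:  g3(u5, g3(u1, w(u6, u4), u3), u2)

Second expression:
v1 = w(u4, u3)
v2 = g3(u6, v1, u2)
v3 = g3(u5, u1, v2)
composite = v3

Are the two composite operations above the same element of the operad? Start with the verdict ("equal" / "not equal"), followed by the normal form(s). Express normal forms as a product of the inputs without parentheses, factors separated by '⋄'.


equal; both compose to u5 ⋄ u1 ⋄ u6 ⋄ u4 ⋄ u3 ⋄ u2

The first expression reduces to u5 ⋄ u1 ⋄ u6 ⋄ u4 ⋄ u3 ⋄ u2
The second expression reduces to u5 ⋄ u1 ⋄ u6 ⋄ u4 ⋄ u3 ⋄ u2
Identical normal forms: equal.


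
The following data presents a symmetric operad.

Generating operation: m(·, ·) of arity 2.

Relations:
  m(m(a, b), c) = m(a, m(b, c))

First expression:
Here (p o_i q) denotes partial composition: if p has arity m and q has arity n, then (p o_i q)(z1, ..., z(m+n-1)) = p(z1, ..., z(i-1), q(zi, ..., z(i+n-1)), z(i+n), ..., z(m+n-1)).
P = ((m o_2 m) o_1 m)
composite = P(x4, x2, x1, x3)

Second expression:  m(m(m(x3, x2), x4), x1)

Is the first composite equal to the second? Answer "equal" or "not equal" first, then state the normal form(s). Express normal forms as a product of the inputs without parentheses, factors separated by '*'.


not equal; the first gives x4 * x2 * x1 * x3 and the second x3 * x2 * x4 * x1

Reducing the first expression gives x4 * x2 * x1 * x3
Reducing the second expression gives x3 * x2 * x4 * x1
They disagree, so not equal.


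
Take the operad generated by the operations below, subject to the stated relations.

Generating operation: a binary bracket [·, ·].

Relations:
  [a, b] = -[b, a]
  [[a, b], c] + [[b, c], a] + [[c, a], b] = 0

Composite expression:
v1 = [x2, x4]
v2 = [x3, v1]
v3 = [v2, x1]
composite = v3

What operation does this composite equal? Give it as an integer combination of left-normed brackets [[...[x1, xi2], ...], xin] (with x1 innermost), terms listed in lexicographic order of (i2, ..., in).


Left-normed coefficients sit on the x1-initial expansion words.
Composite bracket: [[x3, [x2, x4]], x1]
Full expansion: 8 signed words from ab - ba (2^3 = 8).
Only words starting with x1 matter:
  sign of x1x2x4x3 is +1, so it contributes +[[[x1, x2], x4], x3]
  sign of x1x3x2x4 is -1, so it contributes -[[[x1, x3], x2], x4]
  sign of x1x3x4x2 is +1, so it contributes +[[[x1, x3], x4], x2]
  sign of x1x4x2x3 is -1, so it contributes -[[[x1, x4], x2], x3]

[[[x1, x2], x4], x3] - [[[x1, x3], x2], x4] + [[[x1, x3], x4], x2] - [[[x1, x4], x2], x3]


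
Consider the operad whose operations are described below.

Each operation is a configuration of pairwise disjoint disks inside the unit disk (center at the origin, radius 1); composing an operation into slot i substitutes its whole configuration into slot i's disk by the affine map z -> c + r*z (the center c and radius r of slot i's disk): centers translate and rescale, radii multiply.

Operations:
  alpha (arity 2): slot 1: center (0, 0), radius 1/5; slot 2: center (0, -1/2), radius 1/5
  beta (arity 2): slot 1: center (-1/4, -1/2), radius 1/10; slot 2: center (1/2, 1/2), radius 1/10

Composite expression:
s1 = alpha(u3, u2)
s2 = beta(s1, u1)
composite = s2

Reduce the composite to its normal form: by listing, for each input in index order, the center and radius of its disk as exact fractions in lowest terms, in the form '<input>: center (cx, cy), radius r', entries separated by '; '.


u1: center (1/2, 1/2), radius 1/10; u2: center (-1/4, -11/20), radius 1/50; u3: center (-1/4, -1/2), radius 1/50

Each u-disk chains the slot maps above it in beta; radii multiply.
tracing u3 down its 2-map path: center (-1/4, -1/2), radius 1/50
tracing u2 down its 2-map path: center (-1/4, -11/20), radius 1/50
tracing u1 down its 1-map path: center (1/2, 1/2), radius 1/10


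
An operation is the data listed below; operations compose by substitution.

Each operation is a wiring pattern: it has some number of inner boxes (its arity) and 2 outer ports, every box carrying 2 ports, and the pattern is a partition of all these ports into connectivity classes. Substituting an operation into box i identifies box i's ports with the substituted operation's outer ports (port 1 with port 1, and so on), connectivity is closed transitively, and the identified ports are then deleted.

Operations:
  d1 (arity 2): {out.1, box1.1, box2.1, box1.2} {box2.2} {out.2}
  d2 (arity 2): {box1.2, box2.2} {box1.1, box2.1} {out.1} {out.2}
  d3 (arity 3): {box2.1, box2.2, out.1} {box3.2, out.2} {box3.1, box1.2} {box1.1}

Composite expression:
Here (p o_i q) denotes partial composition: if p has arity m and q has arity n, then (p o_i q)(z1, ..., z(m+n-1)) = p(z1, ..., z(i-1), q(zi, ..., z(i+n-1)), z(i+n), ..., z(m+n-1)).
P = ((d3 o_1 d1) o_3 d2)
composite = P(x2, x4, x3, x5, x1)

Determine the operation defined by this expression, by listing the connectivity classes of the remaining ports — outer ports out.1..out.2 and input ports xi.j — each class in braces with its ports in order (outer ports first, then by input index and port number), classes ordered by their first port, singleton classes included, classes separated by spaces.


{out.1} {out.2, x1.2} {x1.1} {x2.1, x2.2, x4.1} {x3.1, x5.1} {x3.2, x5.2} {x4.2}

Connectivity passes through glued d3-boundaries; trace each wire chain.
through d1, on inputs (x2, x4): {out.1, x2.1, x2.2, x4.1} {out.2} {x4.2} (out.j = stage outer ports)
through d2, on inputs (x3, x5): {out.1} {out.2} {x3.1, x5.1} {x3.2, x5.2} (out.j = stage outer ports)
through d3, on inputs (x2, x4, x3, x5, x1): {out.1} {out.2, x1.2} {x1.1} {x2.1, x2.2, x4.1} {x3.1, x5.1} {x3.2, x5.2} {x4.2} (out.j = stage outer ports)


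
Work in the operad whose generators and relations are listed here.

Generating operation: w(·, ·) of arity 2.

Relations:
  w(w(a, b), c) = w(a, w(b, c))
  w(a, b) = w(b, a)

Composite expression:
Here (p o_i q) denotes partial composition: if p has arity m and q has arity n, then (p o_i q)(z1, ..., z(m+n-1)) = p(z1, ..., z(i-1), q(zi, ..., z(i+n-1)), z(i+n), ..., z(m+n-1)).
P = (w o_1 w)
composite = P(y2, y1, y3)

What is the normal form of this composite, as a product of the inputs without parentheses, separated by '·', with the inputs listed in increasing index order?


y1 · y2 · y3

Key point: w commutes, so take the y-inputs in any fixed order.
w(y2, y1) flattens to y2 · y1
w(w(y2, y1), y3) flattens to y2 · y1 · y3
reordering the factors by index: y1 · y2 · y3


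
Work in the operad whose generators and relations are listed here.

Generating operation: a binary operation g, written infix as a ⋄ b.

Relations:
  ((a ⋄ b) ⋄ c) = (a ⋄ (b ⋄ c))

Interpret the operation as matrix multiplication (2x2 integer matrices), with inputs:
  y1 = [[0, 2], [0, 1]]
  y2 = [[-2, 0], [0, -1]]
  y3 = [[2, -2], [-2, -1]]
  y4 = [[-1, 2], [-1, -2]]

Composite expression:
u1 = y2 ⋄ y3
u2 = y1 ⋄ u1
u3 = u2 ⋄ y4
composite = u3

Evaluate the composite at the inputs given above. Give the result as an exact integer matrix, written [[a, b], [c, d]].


[[-6, 4], [-3, 2]]

(y2 ⋄ y3) = [[-4, 4], [2, 1]]
(y1 ⋄ (y2 ⋄ y3)) = [[4, 2], [2, 1]]
((y1 ⋄ (y2 ⋄ y3)) ⋄ y4) = [[-6, 4], [-3, 2]]


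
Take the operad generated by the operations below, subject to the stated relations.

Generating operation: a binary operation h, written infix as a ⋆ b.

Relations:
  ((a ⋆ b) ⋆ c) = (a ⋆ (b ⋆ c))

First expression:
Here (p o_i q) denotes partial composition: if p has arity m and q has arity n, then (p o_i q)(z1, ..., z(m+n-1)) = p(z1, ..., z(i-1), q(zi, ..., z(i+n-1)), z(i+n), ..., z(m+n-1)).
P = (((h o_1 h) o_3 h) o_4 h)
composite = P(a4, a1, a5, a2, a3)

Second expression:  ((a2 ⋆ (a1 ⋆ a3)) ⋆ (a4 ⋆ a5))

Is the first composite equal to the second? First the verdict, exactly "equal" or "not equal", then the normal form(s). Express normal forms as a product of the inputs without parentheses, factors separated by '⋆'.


not equal — first a4 ⋆ a1 ⋆ a5 ⋆ a2 ⋆ a3, second a2 ⋆ a1 ⋆ a3 ⋆ a4 ⋆ a5

Reducing the first expression gives a4 ⋆ a1 ⋆ a5 ⋆ a2 ⋆ a3
Reducing the second expression gives a2 ⋆ a1 ⋆ a3 ⋆ a4 ⋆ a5
Different reductions; not equal.


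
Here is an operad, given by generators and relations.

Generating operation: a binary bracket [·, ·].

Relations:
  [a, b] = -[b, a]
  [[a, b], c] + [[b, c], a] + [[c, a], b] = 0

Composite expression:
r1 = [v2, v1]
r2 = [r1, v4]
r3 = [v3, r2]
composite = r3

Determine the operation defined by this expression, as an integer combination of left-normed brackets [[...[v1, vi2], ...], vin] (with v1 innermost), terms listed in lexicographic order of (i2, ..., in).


[[[v1, v2], v4], v3]

Antisymmetry and Jacobi reduce to v1-anchored left-normed brackets.
Composite bracket: [v3, [[v2, v1], v4]]
The bracket unfolds into 8 signed words via [a, b] = ab - ba (2^3 = 8).
Keep just the words that open with v1:
  the word v1v2v4v3 carries sign +1 and contributes +[[[v1, v2], v4], v3]


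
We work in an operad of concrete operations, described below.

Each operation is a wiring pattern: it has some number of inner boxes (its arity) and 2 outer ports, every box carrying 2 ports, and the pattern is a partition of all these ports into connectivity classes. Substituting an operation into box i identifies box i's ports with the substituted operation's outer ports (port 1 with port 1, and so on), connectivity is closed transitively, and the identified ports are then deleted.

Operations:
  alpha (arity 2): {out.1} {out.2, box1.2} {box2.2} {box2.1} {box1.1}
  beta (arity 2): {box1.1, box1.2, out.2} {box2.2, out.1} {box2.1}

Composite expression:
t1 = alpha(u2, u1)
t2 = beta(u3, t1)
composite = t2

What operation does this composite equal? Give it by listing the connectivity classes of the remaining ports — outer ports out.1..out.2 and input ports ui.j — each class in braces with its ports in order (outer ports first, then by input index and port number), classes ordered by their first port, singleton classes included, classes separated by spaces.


{out.1, u2.2} {out.2, u3.1, u3.2} {u1.1} {u1.2} {u2.1}

Reachability decides: close wires over beta-identified ports.
composing alpha on (u2, u1), with out.j its own outer ports: {out.1} {out.2, u2.2} {u1.1} {u1.2} {u2.1}
composing beta on (u3, u2, u1), with out.j its own outer ports: {out.1, u2.2} {out.2, u3.1, u3.2} {u1.1} {u1.2} {u2.1}
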